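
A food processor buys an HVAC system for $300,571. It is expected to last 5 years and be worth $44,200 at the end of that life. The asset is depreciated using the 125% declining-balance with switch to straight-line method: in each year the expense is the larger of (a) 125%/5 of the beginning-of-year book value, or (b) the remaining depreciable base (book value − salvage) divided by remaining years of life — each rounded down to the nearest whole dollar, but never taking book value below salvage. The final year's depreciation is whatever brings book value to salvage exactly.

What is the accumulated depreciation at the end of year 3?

Depreciable base = $300,571 − $44,200 = $256,371.
Year 1: DB = ⌊$300,571 × 125%/5⌋ = $75,142; SL = ⌊$256,371/5⌋ = $51,274 → take DB $75,142. Book value $225,429.
Year 2: DB = ⌊$225,429 × 125%/5⌋ = $56,357; SL = ⌊$181,229/4⌋ = $45,307 → take DB $56,357. Book value $169,072.
Year 3: DB = ⌊$169,072 × 125%/5⌋ = $42,268; SL = ⌊$124,872/3⌋ = $41,624 → take DB $42,268. Book value $126,804.
Accumulated through year 3 = $300,571 − $126,804 = $173,767.

$173,767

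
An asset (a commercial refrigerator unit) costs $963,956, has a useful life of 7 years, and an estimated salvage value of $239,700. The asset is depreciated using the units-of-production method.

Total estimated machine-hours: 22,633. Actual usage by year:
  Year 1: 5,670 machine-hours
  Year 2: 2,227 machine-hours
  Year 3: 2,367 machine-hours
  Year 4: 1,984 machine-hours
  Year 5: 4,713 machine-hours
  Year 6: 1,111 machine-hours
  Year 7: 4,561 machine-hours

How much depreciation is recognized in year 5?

Depreciable base = $963,956 − $239,700 = $724,256.
Rate = $724,256 / 22,633 machine-hours = $32 per machine-hour.
Year 1: 5,670 × $32 = $181,440. Book value $782,516.
Year 2: 2,227 × $32 = $71,264. Book value $711,252.
Year 3: 2,367 × $32 = $75,744. Book value $635,508.
Year 4: 1,984 × $32 = $63,488. Book value $572,020.
Year 5: 4,713 × $32 = $150,816. Book value $421,204.

$150,816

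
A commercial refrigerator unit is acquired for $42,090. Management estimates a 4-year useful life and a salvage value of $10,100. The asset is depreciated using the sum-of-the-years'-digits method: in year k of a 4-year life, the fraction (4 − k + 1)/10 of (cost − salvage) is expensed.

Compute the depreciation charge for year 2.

$9,597

Depreciable base = $42,090 − $10,100 = $31,990.
Sum of the years' digits = 4+3+2+1 = 10.
Year 1: $31,990 × 4/10 = $12,796. Book value $29,294.
Year 2: $31,990 × 3/10 = $9,597. Book value $19,697.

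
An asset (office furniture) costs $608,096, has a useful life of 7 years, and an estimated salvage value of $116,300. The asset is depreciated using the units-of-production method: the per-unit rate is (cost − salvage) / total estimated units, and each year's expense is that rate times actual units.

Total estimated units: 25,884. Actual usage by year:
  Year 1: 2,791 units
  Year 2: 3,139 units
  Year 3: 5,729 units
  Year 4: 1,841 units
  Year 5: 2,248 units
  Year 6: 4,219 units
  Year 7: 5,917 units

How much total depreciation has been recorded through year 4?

$256,500

Depreciable base = $608,096 − $116,300 = $491,796.
Rate = $491,796 / 25,884 units = $19 per unit.
Year 1: 2,791 × $19 = $53,029. Book value $555,067.
Year 2: 3,139 × $19 = $59,641. Book value $495,426.
Year 3: 5,729 × $19 = $108,851. Book value $386,575.
Year 4: 1,841 × $19 = $34,979. Book value $351,596.
Accumulated through year 4 = $608,096 − $351,596 = $256,500.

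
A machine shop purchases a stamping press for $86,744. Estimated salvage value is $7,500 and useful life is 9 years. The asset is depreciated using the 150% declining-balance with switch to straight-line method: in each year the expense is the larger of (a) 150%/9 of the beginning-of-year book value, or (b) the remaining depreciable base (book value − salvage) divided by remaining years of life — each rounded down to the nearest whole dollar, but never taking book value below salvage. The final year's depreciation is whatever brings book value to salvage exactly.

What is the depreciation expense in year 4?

Depreciable base = $86,744 − $7,500 = $79,244.
Year 1: DB = ⌊$86,744 × 150%/9⌋ = $14,457; SL = ⌊$79,244/9⌋ = $8,804 → take DB $14,457. Book value $72,287.
Year 2: DB = ⌊$72,287 × 150%/9⌋ = $12,047; SL = ⌊$64,787/8⌋ = $8,098 → take DB $12,047. Book value $60,240.
Year 3: DB = ⌊$60,240 × 150%/9⌋ = $10,040; SL = ⌊$52,740/7⌋ = $7,534 → take DB $10,040. Book value $50,200.
Year 4: DB = ⌊$50,200 × 150%/9⌋ = $8,366; SL = ⌊$42,700/6⌋ = $7,116 → take DB $8,366. Book value $41,834.

$8,366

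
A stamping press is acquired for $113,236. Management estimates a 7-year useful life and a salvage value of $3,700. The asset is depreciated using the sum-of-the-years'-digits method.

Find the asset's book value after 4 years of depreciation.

$27,172

Depreciable base = $113,236 − $3,700 = $109,536.
Sum of the years' digits = 7+6+5+4+3+2+1 = 28.
Year 1: $109,536 × 7/28 = $27,384. Book value $85,852.
Year 2: $109,536 × 6/28 = $23,472. Book value $62,380.
Year 3: $109,536 × 5/28 = $19,560. Book value $42,820.
Year 4: $109,536 × 4/28 = $15,648. Book value $27,172.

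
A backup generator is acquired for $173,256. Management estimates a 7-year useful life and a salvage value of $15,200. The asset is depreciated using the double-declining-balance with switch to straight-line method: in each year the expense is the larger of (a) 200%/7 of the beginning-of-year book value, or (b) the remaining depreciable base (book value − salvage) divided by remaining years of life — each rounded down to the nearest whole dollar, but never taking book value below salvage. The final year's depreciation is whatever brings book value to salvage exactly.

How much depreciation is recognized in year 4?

Depreciable base = $173,256 − $15,200 = $158,056.
Year 1: DB = ⌊$173,256 × 200%/7⌋ = $49,501; SL = ⌊$158,056/7⌋ = $22,579 → take DB $49,501. Book value $123,755.
Year 2: DB = ⌊$123,755 × 200%/7⌋ = $35,358; SL = ⌊$108,555/6⌋ = $18,092 → take DB $35,358. Book value $88,397.
Year 3: DB = ⌊$88,397 × 200%/7⌋ = $25,256; SL = ⌊$73,197/5⌋ = $14,639 → take DB $25,256. Book value $63,141.
Year 4: DB = ⌊$63,141 × 200%/7⌋ = $18,040; SL = ⌊$47,941/4⌋ = $11,985 → take DB $18,040. Book value $45,101.

$18,040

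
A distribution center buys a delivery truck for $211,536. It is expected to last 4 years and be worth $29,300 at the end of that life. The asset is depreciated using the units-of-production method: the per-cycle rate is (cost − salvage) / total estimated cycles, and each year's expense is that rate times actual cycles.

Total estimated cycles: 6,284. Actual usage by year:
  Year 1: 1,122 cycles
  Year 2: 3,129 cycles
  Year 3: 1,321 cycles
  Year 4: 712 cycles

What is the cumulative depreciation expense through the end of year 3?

$161,588

Depreciable base = $211,536 − $29,300 = $182,236.
Rate = $182,236 / 6,284 cycles = $29 per cycle.
Year 1: 1,122 × $29 = $32,538. Book value $178,998.
Year 2: 3,129 × $29 = $90,741. Book value $88,257.
Year 3: 1,321 × $29 = $38,309. Book value $49,948.
Accumulated through year 3 = $211,536 − $49,948 = $161,588.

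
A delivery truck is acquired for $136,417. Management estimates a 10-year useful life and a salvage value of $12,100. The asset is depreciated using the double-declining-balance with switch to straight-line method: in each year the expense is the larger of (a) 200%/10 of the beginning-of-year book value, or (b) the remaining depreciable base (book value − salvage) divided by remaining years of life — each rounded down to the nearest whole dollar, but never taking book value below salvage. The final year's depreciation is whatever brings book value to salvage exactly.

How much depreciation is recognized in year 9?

Depreciable base = $136,417 − $12,100 = $124,317.
Year 1: DB = ⌊$136,417 × 200%/10⌋ = $27,283; SL = ⌊$124,317/10⌋ = $12,431 → take DB $27,283. Book value $109,134.
Year 2: DB = ⌊$109,134 × 200%/10⌋ = $21,826; SL = ⌊$97,034/9⌋ = $10,781 → take DB $21,826. Book value $87,308.
Year 3: DB = ⌊$87,308 × 200%/10⌋ = $17,461; SL = ⌊$75,208/8⌋ = $9,401 → take DB $17,461. Book value $69,847.
Year 4: DB = ⌊$69,847 × 200%/10⌋ = $13,969; SL = ⌊$57,747/7⌋ = $8,249 → take DB $13,969. Book value $55,878.
Year 5: DB = ⌊$55,878 × 200%/10⌋ = $11,175; SL = ⌊$43,778/6⌋ = $7,296 → take DB $11,175. Book value $44,703.
Year 6: DB = ⌊$44,703 × 200%/10⌋ = $8,940; SL = ⌊$32,603/5⌋ = $6,520 → take DB $8,940. Book value $35,763.
Year 7: DB = ⌊$35,763 × 200%/10⌋ = $7,152; SL = ⌊$23,663/4⌋ = $5,915 → take DB $7,152. Book value $28,611.
Year 8: DB = ⌊$28,611 × 200%/10⌋ = $5,722; SL = ⌊$16,511/3⌋ = $5,503 → take DB $5,722. Book value $22,889.
Year 9: DB = ⌊$22,889 × 200%/10⌋ = $4,577; SL = ⌊$10,789/2⌋ = $5,394 → take SL $5,394. Book value $17,495.

$5,394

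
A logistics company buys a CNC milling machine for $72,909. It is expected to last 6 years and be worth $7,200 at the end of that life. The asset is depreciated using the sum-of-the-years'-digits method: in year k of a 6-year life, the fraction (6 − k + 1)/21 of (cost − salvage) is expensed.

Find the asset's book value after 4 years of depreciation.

Depreciable base = $72,909 − $7,200 = $65,709.
Sum of the years' digits = 6+5+4+3+2+1 = 21.
Year 1: $65,709 × 6/21 = $18,774. Book value $54,135.
Year 2: $65,709 × 5/21 = $15,645. Book value $38,490.
Year 3: $65,709 × 4/21 = $12,516. Book value $25,974.
Year 4: $65,709 × 3/21 = $9,387. Book value $16,587.

$16,587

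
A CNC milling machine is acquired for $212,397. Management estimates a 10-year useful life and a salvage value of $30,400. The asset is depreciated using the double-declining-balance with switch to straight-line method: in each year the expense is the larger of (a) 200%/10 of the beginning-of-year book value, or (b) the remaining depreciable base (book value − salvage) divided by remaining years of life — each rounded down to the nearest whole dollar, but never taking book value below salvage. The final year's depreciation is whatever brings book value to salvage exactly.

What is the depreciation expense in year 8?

$8,908

Depreciable base = $212,397 − $30,400 = $181,997.
Year 1: DB = ⌊$212,397 × 200%/10⌋ = $42,479; SL = ⌊$181,997/10⌋ = $18,199 → take DB $42,479. Book value $169,918.
Year 2: DB = ⌊$169,918 × 200%/10⌋ = $33,983; SL = ⌊$139,518/9⌋ = $15,502 → take DB $33,983. Book value $135,935.
Year 3: DB = ⌊$135,935 × 200%/10⌋ = $27,187; SL = ⌊$105,535/8⌋ = $13,191 → take DB $27,187. Book value $108,748.
Year 4: DB = ⌊$108,748 × 200%/10⌋ = $21,749; SL = ⌊$78,348/7⌋ = $11,192 → take DB $21,749. Book value $86,999.
Year 5: DB = ⌊$86,999 × 200%/10⌋ = $17,399; SL = ⌊$56,599/6⌋ = $9,433 → take DB $17,399. Book value $69,600.
Year 6: DB = ⌊$69,600 × 200%/10⌋ = $13,920; SL = ⌊$39,200/5⌋ = $7,840 → take DB $13,920. Book value $55,680.
Year 7: DB = ⌊$55,680 × 200%/10⌋ = $11,136; SL = ⌊$25,280/4⌋ = $6,320 → take DB $11,136. Book value $44,544.
Year 8: DB = ⌊$44,544 × 200%/10⌋ = $8,908; SL = ⌊$14,144/3⌋ = $4,714 → take DB $8,908. Book value $35,636.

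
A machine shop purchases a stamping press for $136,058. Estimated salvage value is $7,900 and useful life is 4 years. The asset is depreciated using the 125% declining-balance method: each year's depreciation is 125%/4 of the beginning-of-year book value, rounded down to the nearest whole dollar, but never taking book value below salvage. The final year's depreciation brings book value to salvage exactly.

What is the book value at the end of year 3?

$44,213

Depreciable base = $136,058 − $7,900 = $128,158.
Year 1: ⌊$136,058 × 125%/4⌋ = $42,518. Book value $93,540.
Year 2: ⌊$93,540 × 125%/4⌋ = $29,231. Book value $64,309.
Year 3: ⌊$64,309 × 125%/4⌋ = $20,096. Book value $44,213.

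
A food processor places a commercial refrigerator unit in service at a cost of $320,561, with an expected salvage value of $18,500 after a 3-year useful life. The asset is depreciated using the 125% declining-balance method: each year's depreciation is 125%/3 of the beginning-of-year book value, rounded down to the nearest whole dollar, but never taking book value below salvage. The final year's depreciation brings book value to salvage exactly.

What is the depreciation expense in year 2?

Depreciable base = $320,561 − $18,500 = $302,061.
Year 1: ⌊$320,561 × 125%/3⌋ = $133,567. Book value $186,994.
Year 2: ⌊$186,994 × 125%/3⌋ = $77,914. Book value $109,080.

$77,914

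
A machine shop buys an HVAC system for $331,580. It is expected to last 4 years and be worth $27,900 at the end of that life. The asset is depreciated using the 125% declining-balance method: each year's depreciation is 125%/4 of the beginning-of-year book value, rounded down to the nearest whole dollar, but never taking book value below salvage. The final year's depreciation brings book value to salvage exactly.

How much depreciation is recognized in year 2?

$71,238

Depreciable base = $331,580 − $27,900 = $303,680.
Year 1: ⌊$331,580 × 125%/4⌋ = $103,618. Book value $227,962.
Year 2: ⌊$227,962 × 125%/4⌋ = $71,238. Book value $156,724.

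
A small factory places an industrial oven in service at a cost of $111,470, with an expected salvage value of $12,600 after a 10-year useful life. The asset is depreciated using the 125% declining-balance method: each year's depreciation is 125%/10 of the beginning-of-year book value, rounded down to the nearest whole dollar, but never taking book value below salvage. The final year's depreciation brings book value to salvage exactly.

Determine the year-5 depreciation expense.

Depreciable base = $111,470 − $12,600 = $98,870.
Year 1: ⌊$111,470 × 125%/10⌋ = $13,933. Book value $97,537.
Year 2: ⌊$97,537 × 125%/10⌋ = $12,192. Book value $85,345.
Year 3: ⌊$85,345 × 125%/10⌋ = $10,668. Book value $74,677.
Year 4: ⌊$74,677 × 125%/10⌋ = $9,334. Book value $65,343.
Year 5: ⌊$65,343 × 125%/10⌋ = $8,167. Book value $57,176.

$8,167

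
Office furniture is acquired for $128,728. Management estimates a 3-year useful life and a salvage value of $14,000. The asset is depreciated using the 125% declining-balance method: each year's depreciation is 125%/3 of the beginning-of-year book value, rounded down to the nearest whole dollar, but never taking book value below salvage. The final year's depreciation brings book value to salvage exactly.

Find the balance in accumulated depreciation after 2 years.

Depreciable base = $128,728 − $14,000 = $114,728.
Year 1: ⌊$128,728 × 125%/3⌋ = $53,636. Book value $75,092.
Year 2: ⌊$75,092 × 125%/3⌋ = $31,288. Book value $43,804.
Accumulated through year 2 = $128,728 − $43,804 = $84,924.

$84,924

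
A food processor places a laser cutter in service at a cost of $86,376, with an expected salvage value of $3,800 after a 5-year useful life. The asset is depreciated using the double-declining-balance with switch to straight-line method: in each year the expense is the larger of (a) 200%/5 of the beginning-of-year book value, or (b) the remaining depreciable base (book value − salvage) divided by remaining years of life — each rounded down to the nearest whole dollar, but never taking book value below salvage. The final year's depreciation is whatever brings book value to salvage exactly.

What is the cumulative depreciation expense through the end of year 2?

Depreciable base = $86,376 − $3,800 = $82,576.
Year 1: DB = ⌊$86,376 × 200%/5⌋ = $34,550; SL = ⌊$82,576/5⌋ = $16,515 → take DB $34,550. Book value $51,826.
Year 2: DB = ⌊$51,826 × 200%/5⌋ = $20,730; SL = ⌊$48,026/4⌋ = $12,006 → take DB $20,730. Book value $31,096.
Accumulated through year 2 = $86,376 − $31,096 = $55,280.

$55,280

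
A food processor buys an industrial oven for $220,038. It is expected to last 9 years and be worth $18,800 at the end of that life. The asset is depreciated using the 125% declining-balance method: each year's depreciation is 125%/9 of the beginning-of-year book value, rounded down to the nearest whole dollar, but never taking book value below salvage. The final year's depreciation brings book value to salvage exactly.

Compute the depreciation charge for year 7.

Depreciable base = $220,038 − $18,800 = $201,238.
Year 1: ⌊$220,038 × 125%/9⌋ = $30,560. Book value $189,478.
Year 2: ⌊$189,478 × 125%/9⌋ = $26,316. Book value $163,162.
Year 3: ⌊$163,162 × 125%/9⌋ = $22,661. Book value $140,501.
Year 4: ⌊$140,501 × 125%/9⌋ = $19,514. Book value $120,987.
Year 5: ⌊$120,987 × 125%/9⌋ = $16,803. Book value $104,184.
Year 6: ⌊$104,184 × 125%/9⌋ = $14,470. Book value $89,714.
Year 7: ⌊$89,714 × 125%/9⌋ = $12,460. Book value $77,254.

$12,460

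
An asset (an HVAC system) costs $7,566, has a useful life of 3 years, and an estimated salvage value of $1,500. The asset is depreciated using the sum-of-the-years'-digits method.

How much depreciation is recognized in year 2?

Depreciable base = $7,566 − $1,500 = $6,066.
Sum of the years' digits = 3+2+1 = 6.
Year 1: $6,066 × 3/6 = $3,033. Book value $4,533.
Year 2: $6,066 × 2/6 = $2,022. Book value $2,511.

$2,022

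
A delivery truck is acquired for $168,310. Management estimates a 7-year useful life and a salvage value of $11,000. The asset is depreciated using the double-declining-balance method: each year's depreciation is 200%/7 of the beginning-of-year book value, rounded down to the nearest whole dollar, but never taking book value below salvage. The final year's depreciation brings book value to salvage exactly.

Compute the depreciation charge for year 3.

$24,535

Depreciable base = $168,310 − $11,000 = $157,310.
Year 1: ⌊$168,310 × 200%/7⌋ = $48,088. Book value $120,222.
Year 2: ⌊$120,222 × 200%/7⌋ = $34,349. Book value $85,873.
Year 3: ⌊$85,873 × 200%/7⌋ = $24,535. Book value $61,338.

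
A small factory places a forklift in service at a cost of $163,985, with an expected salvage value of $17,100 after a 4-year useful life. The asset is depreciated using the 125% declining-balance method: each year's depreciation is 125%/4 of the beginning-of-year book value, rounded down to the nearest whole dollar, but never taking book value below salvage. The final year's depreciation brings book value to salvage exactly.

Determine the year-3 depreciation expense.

$24,221

Depreciable base = $163,985 − $17,100 = $146,885.
Year 1: ⌊$163,985 × 125%/4⌋ = $51,245. Book value $112,740.
Year 2: ⌊$112,740 × 125%/4⌋ = $35,231. Book value $77,509.
Year 3: ⌊$77,509 × 125%/4⌋ = $24,221. Book value $53,288.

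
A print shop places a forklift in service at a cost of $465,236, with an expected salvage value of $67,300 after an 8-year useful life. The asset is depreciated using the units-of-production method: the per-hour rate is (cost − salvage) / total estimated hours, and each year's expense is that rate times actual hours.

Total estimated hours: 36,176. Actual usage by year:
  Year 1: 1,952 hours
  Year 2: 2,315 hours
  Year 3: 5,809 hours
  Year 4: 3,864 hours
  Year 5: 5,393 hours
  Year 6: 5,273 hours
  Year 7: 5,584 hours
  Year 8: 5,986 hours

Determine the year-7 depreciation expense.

Depreciable base = $465,236 − $67,300 = $397,936.
Rate = $397,936 / 36,176 hours = $11 per hour.
Year 1: 1,952 × $11 = $21,472. Book value $443,764.
Year 2: 2,315 × $11 = $25,465. Book value $418,299.
Year 3: 5,809 × $11 = $63,899. Book value $354,400.
Year 4: 3,864 × $11 = $42,504. Book value $311,896.
Year 5: 5,393 × $11 = $59,323. Book value $252,573.
Year 6: 5,273 × $11 = $58,003. Book value $194,570.
Year 7: 5,584 × $11 = $61,424. Book value $133,146.

$61,424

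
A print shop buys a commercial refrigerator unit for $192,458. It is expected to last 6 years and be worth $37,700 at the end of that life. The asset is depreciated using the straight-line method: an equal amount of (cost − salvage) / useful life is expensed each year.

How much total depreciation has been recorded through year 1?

$25,793

Depreciable base = $192,458 − $37,700 = $154,758.
Annual expense = $154,758 / 6 = $25,793.
End of year 1: book value $166,665.
Accumulated through year 1 = $192,458 − $166,665 = $25,793.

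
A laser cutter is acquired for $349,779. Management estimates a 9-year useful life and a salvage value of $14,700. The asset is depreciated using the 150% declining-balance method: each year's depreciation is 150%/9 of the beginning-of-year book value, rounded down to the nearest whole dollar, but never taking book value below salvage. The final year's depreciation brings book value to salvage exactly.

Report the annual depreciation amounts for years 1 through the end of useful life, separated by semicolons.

$58,296; $48,580; $40,483; $33,736; $28,114; $23,428; $19,523; $16,269; $66,650

Depreciable base = $349,779 − $14,700 = $335,079.
Year 1: ⌊$349,779 × 150%/9⌋ = $58,296. Book value $291,483.
Year 2: ⌊$291,483 × 150%/9⌋ = $48,580. Book value $242,903.
Year 3: ⌊$242,903 × 150%/9⌋ = $40,483. Book value $202,420.
Year 4: ⌊$202,420 × 150%/9⌋ = $33,736. Book value $168,684.
Year 5: ⌊$168,684 × 150%/9⌋ = $28,114. Book value $140,570.
Year 6: ⌊$140,570 × 150%/9⌋ = $23,428. Book value $117,142.
Year 7: ⌊$117,142 × 150%/9⌋ = $19,523. Book value $97,619.
Year 8: ⌊$97,619 × 150%/9⌋ = $16,269. Book value $81,350.
Year 9 (final): $81,350 − $14,700 = $66,650. Book value $14,700.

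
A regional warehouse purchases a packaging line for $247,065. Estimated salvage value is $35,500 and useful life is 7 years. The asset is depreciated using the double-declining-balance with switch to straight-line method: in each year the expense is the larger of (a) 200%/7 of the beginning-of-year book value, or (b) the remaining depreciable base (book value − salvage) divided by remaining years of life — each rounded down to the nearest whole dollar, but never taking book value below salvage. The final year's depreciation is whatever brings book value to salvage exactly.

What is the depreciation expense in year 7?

Depreciable base = $247,065 − $35,500 = $211,565.
Year 1: DB = ⌊$247,065 × 200%/7⌋ = $70,590; SL = ⌊$211,565/7⌋ = $30,223 → take DB $70,590. Book value $176,475.
Year 2: DB = ⌊$176,475 × 200%/7⌋ = $50,421; SL = ⌊$140,975/6⌋ = $23,495 → take DB $50,421. Book value $126,054.
Year 3: DB = ⌊$126,054 × 200%/7⌋ = $36,015; SL = ⌊$90,554/5⌋ = $18,110 → take DB $36,015. Book value $90,039.
Year 4: DB = ⌊$90,039 × 200%/7⌋ = $25,725; SL = ⌊$54,539/4⌋ = $13,634 → take DB $25,725. Book value $64,314.
Year 5: DB = ⌊$64,314 × 200%/7⌋ = $18,375; SL = ⌊$28,814/3⌋ = $9,604 → take DB $18,375. Book value $45,939.
Year 6: DB = ⌊$45,939 × 200%/7⌋ = $13,125; SL = ⌊$10,439/2⌋ = $5,219 → take DB $13,125, capped at $10,439. Book value $35,500.
Year 7 (final): $35,500 − $35,500 = $0. Book value $35,500.

$0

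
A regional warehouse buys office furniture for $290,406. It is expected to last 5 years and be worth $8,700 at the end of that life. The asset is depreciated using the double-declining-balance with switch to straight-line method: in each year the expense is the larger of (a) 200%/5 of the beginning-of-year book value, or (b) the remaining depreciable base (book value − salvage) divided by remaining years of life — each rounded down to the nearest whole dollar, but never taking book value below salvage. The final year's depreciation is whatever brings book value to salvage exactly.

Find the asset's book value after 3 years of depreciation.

$62,729

Depreciable base = $290,406 − $8,700 = $281,706.
Year 1: DB = ⌊$290,406 × 200%/5⌋ = $116,162; SL = ⌊$281,706/5⌋ = $56,341 → take DB $116,162. Book value $174,244.
Year 2: DB = ⌊$174,244 × 200%/5⌋ = $69,697; SL = ⌊$165,544/4⌋ = $41,386 → take DB $69,697. Book value $104,547.
Year 3: DB = ⌊$104,547 × 200%/5⌋ = $41,818; SL = ⌊$95,847/3⌋ = $31,949 → take DB $41,818. Book value $62,729.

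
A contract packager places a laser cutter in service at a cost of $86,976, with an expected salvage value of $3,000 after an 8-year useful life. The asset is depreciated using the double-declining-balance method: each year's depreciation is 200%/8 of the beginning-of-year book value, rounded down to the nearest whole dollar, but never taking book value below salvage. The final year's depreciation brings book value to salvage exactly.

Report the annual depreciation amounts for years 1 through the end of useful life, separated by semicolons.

$21,744; $16,308; $12,231; $9,173; $6,880; $5,160; $3,870; $8,610

Depreciable base = $86,976 − $3,000 = $83,976.
Year 1: ⌊$86,976 × 200%/8⌋ = $21,744. Book value $65,232.
Year 2: ⌊$65,232 × 200%/8⌋ = $16,308. Book value $48,924.
Year 3: ⌊$48,924 × 200%/8⌋ = $12,231. Book value $36,693.
Year 4: ⌊$36,693 × 200%/8⌋ = $9,173. Book value $27,520.
Year 5: ⌊$27,520 × 200%/8⌋ = $6,880. Book value $20,640.
Year 6: ⌊$20,640 × 200%/8⌋ = $5,160. Book value $15,480.
Year 7: ⌊$15,480 × 200%/8⌋ = $3,870. Book value $11,610.
Year 8 (final): $11,610 − $3,000 = $8,610. Book value $3,000.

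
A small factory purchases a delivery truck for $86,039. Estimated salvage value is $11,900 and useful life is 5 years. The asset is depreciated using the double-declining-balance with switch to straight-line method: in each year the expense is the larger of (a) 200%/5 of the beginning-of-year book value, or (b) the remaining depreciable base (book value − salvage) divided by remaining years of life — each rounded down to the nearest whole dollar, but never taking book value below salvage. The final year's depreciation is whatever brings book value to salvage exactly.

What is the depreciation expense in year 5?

Depreciable base = $86,039 − $11,900 = $74,139.
Year 1: DB = ⌊$86,039 × 200%/5⌋ = $34,415; SL = ⌊$74,139/5⌋ = $14,827 → take DB $34,415. Book value $51,624.
Year 2: DB = ⌊$51,624 × 200%/5⌋ = $20,649; SL = ⌊$39,724/4⌋ = $9,931 → take DB $20,649. Book value $30,975.
Year 3: DB = ⌊$30,975 × 200%/5⌋ = $12,390; SL = ⌊$19,075/3⌋ = $6,358 → take DB $12,390. Book value $18,585.
Year 4: DB = ⌊$18,585 × 200%/5⌋ = $7,434; SL = ⌊$6,685/2⌋ = $3,342 → take DB $7,434, capped at $6,685. Book value $11,900.
Year 5 (final): $11,900 − $11,900 = $0. Book value $11,900.

$0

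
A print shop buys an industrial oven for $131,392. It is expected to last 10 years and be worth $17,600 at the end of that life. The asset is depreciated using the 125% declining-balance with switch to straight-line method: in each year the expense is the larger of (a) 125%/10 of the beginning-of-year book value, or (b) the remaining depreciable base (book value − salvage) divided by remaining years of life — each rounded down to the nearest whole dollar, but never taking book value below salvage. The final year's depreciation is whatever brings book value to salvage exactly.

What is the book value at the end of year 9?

$27,504

Depreciable base = $131,392 − $17,600 = $113,792.
Year 1: DB = ⌊$131,392 × 125%/10⌋ = $16,424; SL = ⌊$113,792/10⌋ = $11,379 → take DB $16,424. Book value $114,968.
Year 2: DB = ⌊$114,968 × 125%/10⌋ = $14,371; SL = ⌊$97,368/9⌋ = $10,818 → take DB $14,371. Book value $100,597.
Year 3: DB = ⌊$100,597 × 125%/10⌋ = $12,574; SL = ⌊$82,997/8⌋ = $10,374 → take DB $12,574. Book value $88,023.
Year 4: DB = ⌊$88,023 × 125%/10⌋ = $11,002; SL = ⌊$70,423/7⌋ = $10,060 → take DB $11,002. Book value $77,021.
Year 5: DB = ⌊$77,021 × 125%/10⌋ = $9,627; SL = ⌊$59,421/6⌋ = $9,903 → take SL $9,903. Book value $67,118.
Year 6: DB = ⌊$67,118 × 125%/10⌋ = $8,389; SL = ⌊$49,518/5⌋ = $9,903 → take SL $9,903. Book value $57,215.
Year 7: DB = ⌊$57,215 × 125%/10⌋ = $7,151; SL = ⌊$39,615/4⌋ = $9,903 → take SL $9,903. Book value $47,312.
Year 8: DB = ⌊$47,312 × 125%/10⌋ = $5,914; SL = ⌊$29,712/3⌋ = $9,904 → take SL $9,904. Book value $37,408.
Year 9: DB = ⌊$37,408 × 125%/10⌋ = $4,676; SL = ⌊$19,808/2⌋ = $9,904 → take SL $9,904. Book value $27,504.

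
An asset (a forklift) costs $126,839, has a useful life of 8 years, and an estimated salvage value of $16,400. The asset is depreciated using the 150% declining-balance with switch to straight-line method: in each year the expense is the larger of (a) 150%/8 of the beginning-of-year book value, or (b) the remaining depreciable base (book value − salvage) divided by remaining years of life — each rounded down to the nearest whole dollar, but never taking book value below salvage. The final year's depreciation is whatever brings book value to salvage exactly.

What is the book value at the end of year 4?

$55,278

Depreciable base = $126,839 − $16,400 = $110,439.
Year 1: DB = ⌊$126,839 × 150%/8⌋ = $23,782; SL = ⌊$110,439/8⌋ = $13,804 → take DB $23,782. Book value $103,057.
Year 2: DB = ⌊$103,057 × 150%/8⌋ = $19,323; SL = ⌊$86,657/7⌋ = $12,379 → take DB $19,323. Book value $83,734.
Year 3: DB = ⌊$83,734 × 150%/8⌋ = $15,700; SL = ⌊$67,334/6⌋ = $11,222 → take DB $15,700. Book value $68,034.
Year 4: DB = ⌊$68,034 × 150%/8⌋ = $12,756; SL = ⌊$51,634/5⌋ = $10,326 → take DB $12,756. Book value $55,278.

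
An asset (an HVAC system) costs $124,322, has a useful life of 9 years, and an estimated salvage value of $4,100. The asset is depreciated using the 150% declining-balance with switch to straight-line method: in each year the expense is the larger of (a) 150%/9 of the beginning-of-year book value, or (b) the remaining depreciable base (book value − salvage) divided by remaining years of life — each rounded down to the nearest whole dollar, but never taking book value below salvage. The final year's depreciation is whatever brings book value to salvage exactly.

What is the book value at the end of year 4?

Depreciable base = $124,322 − $4,100 = $120,222.
Year 1: DB = ⌊$124,322 × 150%/9⌋ = $20,720; SL = ⌊$120,222/9⌋ = $13,358 → take DB $20,720. Book value $103,602.
Year 2: DB = ⌊$103,602 × 150%/9⌋ = $17,267; SL = ⌊$99,502/8⌋ = $12,437 → take DB $17,267. Book value $86,335.
Year 3: DB = ⌊$86,335 × 150%/9⌋ = $14,389; SL = ⌊$82,235/7⌋ = $11,747 → take DB $14,389. Book value $71,946.
Year 4: DB = ⌊$71,946 × 150%/9⌋ = $11,991; SL = ⌊$67,846/6⌋ = $11,307 → take DB $11,991. Book value $59,955.

$59,955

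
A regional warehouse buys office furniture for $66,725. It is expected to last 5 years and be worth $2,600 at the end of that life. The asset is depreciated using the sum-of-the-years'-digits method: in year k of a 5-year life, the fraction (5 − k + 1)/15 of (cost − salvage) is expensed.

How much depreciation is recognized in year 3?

$12,825

Depreciable base = $66,725 − $2,600 = $64,125.
Sum of the years' digits = 5+4+3+2+1 = 15.
Year 1: $64,125 × 5/15 = $21,375. Book value $45,350.
Year 2: $64,125 × 4/15 = $17,100. Book value $28,250.
Year 3: $64,125 × 3/15 = $12,825. Book value $15,425.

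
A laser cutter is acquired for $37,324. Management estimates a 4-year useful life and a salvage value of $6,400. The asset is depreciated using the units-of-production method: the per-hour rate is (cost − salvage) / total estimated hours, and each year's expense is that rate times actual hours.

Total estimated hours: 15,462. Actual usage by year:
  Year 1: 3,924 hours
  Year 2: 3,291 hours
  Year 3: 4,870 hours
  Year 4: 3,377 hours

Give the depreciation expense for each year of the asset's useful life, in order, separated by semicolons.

$7,848; $6,582; $9,740; $6,754

Depreciable base = $37,324 − $6,400 = $30,924.
Rate = $30,924 / 15,462 hours = $2 per hour.
Year 1: 3,924 × $2 = $7,848. Book value $29,476.
Year 2: 3,291 × $2 = $6,582. Book value $22,894.
Year 3: 4,870 × $2 = $9,740. Book value $13,154.
Year 4: 3,377 × $2 = $6,754. Book value $6,400.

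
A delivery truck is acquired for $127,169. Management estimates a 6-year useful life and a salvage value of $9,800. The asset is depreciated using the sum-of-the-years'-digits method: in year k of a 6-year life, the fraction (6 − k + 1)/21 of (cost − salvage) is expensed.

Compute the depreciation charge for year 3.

$22,356

Depreciable base = $127,169 − $9,800 = $117,369.
Sum of the years' digits = 6+5+4+3+2+1 = 21.
Year 1: $117,369 × 6/21 = $33,534. Book value $93,635.
Year 2: $117,369 × 5/21 = $27,945. Book value $65,690.
Year 3: $117,369 × 4/21 = $22,356. Book value $43,334.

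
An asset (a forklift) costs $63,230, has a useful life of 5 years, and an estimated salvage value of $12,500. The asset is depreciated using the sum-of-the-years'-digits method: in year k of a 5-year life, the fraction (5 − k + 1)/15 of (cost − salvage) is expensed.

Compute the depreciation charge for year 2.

$13,528

Depreciable base = $63,230 − $12,500 = $50,730.
Sum of the years' digits = 5+4+3+2+1 = 15.
Year 1: $50,730 × 5/15 = $16,910. Book value $46,320.
Year 2: $50,730 × 4/15 = $13,528. Book value $32,792.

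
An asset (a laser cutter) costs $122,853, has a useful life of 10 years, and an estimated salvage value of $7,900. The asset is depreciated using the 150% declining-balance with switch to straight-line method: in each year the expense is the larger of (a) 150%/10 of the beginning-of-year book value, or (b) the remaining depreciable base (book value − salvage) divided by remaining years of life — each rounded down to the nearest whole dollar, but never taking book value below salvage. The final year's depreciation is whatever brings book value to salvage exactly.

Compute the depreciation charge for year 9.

Depreciable base = $122,853 − $7,900 = $114,953.
Year 1: DB = ⌊$122,853 × 150%/10⌋ = $18,427; SL = ⌊$114,953/10⌋ = $11,495 → take DB $18,427. Book value $104,426.
Year 2: DB = ⌊$104,426 × 150%/10⌋ = $15,663; SL = ⌊$96,526/9⌋ = $10,725 → take DB $15,663. Book value $88,763.
Year 3: DB = ⌊$88,763 × 150%/10⌋ = $13,314; SL = ⌊$80,863/8⌋ = $10,107 → take DB $13,314. Book value $75,449.
Year 4: DB = ⌊$75,449 × 150%/10⌋ = $11,317; SL = ⌊$67,549/7⌋ = $9,649 → take DB $11,317. Book value $64,132.
Year 5: DB = ⌊$64,132 × 150%/10⌋ = $9,619; SL = ⌊$56,232/6⌋ = $9,372 → take DB $9,619. Book value $54,513.
Year 6: DB = ⌊$54,513 × 150%/10⌋ = $8,176; SL = ⌊$46,613/5⌋ = $9,322 → take SL $9,322. Book value $45,191.
Year 7: DB = ⌊$45,191 × 150%/10⌋ = $6,778; SL = ⌊$37,291/4⌋ = $9,322 → take SL $9,322. Book value $35,869.
Year 8: DB = ⌊$35,869 × 150%/10⌋ = $5,380; SL = ⌊$27,969/3⌋ = $9,323 → take SL $9,323. Book value $26,546.
Year 9: DB = ⌊$26,546 × 150%/10⌋ = $3,981; SL = ⌊$18,646/2⌋ = $9,323 → take SL $9,323. Book value $17,223.

$9,323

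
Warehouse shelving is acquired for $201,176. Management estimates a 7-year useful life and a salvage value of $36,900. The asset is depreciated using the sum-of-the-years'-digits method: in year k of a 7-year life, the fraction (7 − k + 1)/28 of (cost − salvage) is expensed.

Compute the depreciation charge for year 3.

Depreciable base = $201,176 − $36,900 = $164,276.
Sum of the years' digits = 7+6+5+4+3+2+1 = 28.
Year 1: $164,276 × 7/28 = $41,069. Book value $160,107.
Year 2: $164,276 × 6/28 = $35,202. Book value $124,905.
Year 3: $164,276 × 5/28 = $29,335. Book value $95,570.

$29,335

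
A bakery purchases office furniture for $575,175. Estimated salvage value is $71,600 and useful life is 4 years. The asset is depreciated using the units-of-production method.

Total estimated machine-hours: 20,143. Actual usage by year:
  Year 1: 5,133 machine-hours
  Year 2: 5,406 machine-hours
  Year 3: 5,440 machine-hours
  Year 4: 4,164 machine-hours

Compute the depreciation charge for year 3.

$136,000

Depreciable base = $575,175 − $71,600 = $503,575.
Rate = $503,575 / 20,143 machine-hours = $25 per machine-hour.
Year 1: 5,133 × $25 = $128,325. Book value $446,850.
Year 2: 5,406 × $25 = $135,150. Book value $311,700.
Year 3: 5,440 × $25 = $136,000. Book value $175,700.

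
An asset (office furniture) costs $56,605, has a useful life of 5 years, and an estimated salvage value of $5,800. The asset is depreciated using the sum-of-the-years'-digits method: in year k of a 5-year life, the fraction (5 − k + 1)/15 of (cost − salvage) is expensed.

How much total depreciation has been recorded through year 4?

Depreciable base = $56,605 − $5,800 = $50,805.
Sum of the years' digits = 5+4+3+2+1 = 15.
Year 1: $50,805 × 5/15 = $16,935. Book value $39,670.
Year 2: $50,805 × 4/15 = $13,548. Book value $26,122.
Year 3: $50,805 × 3/15 = $10,161. Book value $15,961.
Year 4: $50,805 × 2/15 = $6,774. Book value $9,187.
Accumulated through year 4 = $56,605 − $9,187 = $47,418.

$47,418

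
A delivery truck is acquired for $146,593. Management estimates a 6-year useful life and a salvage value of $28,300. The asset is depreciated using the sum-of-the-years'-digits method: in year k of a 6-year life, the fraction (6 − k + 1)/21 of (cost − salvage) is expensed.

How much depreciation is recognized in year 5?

$11,266

Depreciable base = $146,593 − $28,300 = $118,293.
Sum of the years' digits = 6+5+4+3+2+1 = 21.
Year 1: $118,293 × 6/21 = $33,798. Book value $112,795.
Year 2: $118,293 × 5/21 = $28,165. Book value $84,630.
Year 3: $118,293 × 4/21 = $22,532. Book value $62,098.
Year 4: $118,293 × 3/21 = $16,899. Book value $45,199.
Year 5: $118,293 × 2/21 = $11,266. Book value $33,933.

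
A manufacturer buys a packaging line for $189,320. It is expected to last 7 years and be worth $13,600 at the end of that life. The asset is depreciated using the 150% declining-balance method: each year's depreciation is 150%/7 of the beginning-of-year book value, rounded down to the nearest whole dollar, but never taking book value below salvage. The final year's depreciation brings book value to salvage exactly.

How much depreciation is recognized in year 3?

Depreciable base = $189,320 − $13,600 = $175,720.
Year 1: ⌊$189,320 × 150%/7⌋ = $40,568. Book value $148,752.
Year 2: ⌊$148,752 × 150%/7⌋ = $31,875. Book value $116,877.
Year 3: ⌊$116,877 × 150%/7⌋ = $25,045. Book value $91,832.

$25,045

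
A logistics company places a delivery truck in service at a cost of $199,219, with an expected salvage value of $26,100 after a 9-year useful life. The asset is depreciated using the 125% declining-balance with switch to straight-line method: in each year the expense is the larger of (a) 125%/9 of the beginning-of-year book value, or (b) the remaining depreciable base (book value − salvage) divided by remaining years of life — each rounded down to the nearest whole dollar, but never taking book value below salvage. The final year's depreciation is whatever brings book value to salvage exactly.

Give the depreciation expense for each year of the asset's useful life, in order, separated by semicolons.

$27,669; $23,826; $20,517; $17,667; $16,688; $16,688; $16,688; $16,688; $16,688

Depreciable base = $199,219 − $26,100 = $173,119.
Year 1: DB = ⌊$199,219 × 125%/9⌋ = $27,669; SL = ⌊$173,119/9⌋ = $19,235 → take DB $27,669. Book value $171,550.
Year 2: DB = ⌊$171,550 × 125%/9⌋ = $23,826; SL = ⌊$145,450/8⌋ = $18,181 → take DB $23,826. Book value $147,724.
Year 3: DB = ⌊$147,724 × 125%/9⌋ = $20,517; SL = ⌊$121,624/7⌋ = $17,374 → take DB $20,517. Book value $127,207.
Year 4: DB = ⌊$127,207 × 125%/9⌋ = $17,667; SL = ⌊$101,107/6⌋ = $16,851 → take DB $17,667. Book value $109,540.
Year 5: DB = ⌊$109,540 × 125%/9⌋ = $15,213; SL = ⌊$83,440/5⌋ = $16,688 → take SL $16,688. Book value $92,852.
Year 6: DB = ⌊$92,852 × 125%/9⌋ = $12,896; SL = ⌊$66,752/4⌋ = $16,688 → take SL $16,688. Book value $76,164.
Year 7: DB = ⌊$76,164 × 125%/9⌋ = $10,578; SL = ⌊$50,064/3⌋ = $16,688 → take SL $16,688. Book value $59,476.
Year 8: DB = ⌊$59,476 × 125%/9⌋ = $8,260; SL = ⌊$33,376/2⌋ = $16,688 → take SL $16,688. Book value $42,788.
Year 9 (final): $42,788 − $26,100 = $16,688. Book value $26,100.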